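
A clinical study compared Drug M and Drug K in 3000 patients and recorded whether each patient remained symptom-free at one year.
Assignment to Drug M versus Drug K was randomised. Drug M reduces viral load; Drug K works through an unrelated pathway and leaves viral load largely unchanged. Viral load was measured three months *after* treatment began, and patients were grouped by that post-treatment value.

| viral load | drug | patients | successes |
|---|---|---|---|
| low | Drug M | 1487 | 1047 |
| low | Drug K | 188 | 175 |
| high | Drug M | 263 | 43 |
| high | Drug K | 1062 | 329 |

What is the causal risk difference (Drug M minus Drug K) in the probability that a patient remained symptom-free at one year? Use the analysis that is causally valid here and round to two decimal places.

The viral load-specific comparison favours Drug K throughout, but the pooled figures favour Drug M. The question is whether to condition on viral load.
Viral load is recorded after the drug and is itself shifted by it — it sits on the causal path from drug to outcome. Conditioning on a mediator would strip out part of the effect we want; the pooled comparison gives the total causal effect.
The causal difference is the pooled difference: 0.623 − 0.403 = +0.220.

+0.22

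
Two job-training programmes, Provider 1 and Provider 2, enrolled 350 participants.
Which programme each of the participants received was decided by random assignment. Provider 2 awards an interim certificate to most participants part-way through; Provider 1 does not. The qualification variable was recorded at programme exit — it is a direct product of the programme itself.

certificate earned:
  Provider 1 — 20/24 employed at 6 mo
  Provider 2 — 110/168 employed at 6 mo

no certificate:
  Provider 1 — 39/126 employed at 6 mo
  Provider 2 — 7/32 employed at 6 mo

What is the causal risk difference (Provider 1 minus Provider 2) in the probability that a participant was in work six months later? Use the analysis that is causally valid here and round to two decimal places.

The qualification attained during the programme-specific comparison favours Provider 1 throughout, but the pooled figures favour Provider 2. The question is whether to condition on qualification attained during the programme.
The distribution of qualification attained during the programme is itself part of what the programme does — it is an intermediate outcome. Holding it fixed would remove that part of the effect; the total effect is the pooled difference.
The causal difference is the pooled difference: 0.393 − 0.585 = -0.192.

-0.19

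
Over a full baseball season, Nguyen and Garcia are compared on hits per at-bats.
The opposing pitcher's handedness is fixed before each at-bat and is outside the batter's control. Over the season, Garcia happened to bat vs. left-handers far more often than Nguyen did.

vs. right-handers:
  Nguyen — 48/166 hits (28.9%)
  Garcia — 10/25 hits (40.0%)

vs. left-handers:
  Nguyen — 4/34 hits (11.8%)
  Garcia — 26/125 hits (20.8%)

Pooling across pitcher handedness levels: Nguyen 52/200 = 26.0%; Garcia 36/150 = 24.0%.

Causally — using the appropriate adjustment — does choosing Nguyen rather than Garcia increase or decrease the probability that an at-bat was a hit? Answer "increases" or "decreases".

Pitcher handedness is set before the player has any effect — it is not caused by the player — and it independently drives the outcome. That makes it a confounder, so the causal comparison is within pitcher handedness levels.
Within each level — vs. right-handers: 28.9% vs 40.0%; vs. left-handers: 11.8% vs 20.8% — Garcia is higher every time.

decreases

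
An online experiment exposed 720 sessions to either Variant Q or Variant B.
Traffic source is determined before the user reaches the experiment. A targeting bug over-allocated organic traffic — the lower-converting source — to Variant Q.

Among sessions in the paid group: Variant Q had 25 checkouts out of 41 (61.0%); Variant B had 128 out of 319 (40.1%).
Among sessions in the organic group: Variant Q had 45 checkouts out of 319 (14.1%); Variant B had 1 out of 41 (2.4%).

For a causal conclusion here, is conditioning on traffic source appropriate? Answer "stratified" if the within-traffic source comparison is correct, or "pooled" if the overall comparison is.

stratified

The stratified and pooled comparisons disagree (Variant Q wins within each traffic source; Variant B wins overall), so the answer turns on the causal role of traffic source.
Since traffic source is a pre-existing factor (not a product of the variant) and it affects the outcome on its own, it is a confounder. The stratified rates, not the pooled rate, identify the causal effect.
Within each level — paid: 61.0% vs 40.1%; organic: 14.1% vs 2.4% — Variant Q is higher every time.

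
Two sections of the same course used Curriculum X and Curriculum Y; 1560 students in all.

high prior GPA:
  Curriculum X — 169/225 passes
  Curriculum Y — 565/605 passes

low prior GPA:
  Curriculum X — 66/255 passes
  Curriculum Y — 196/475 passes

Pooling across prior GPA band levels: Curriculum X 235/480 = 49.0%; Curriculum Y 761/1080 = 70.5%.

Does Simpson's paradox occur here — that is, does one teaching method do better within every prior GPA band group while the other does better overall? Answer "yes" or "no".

Within each prior GPA band level (high prior GPA 75.1% vs 93.4%; low prior GPA 25.9% vs 41.3%), Curriculum Y has the higher rate every time. Pooled: 49.0% vs 70.5% — Curriculum Y has the higher rate overall. They agree.

no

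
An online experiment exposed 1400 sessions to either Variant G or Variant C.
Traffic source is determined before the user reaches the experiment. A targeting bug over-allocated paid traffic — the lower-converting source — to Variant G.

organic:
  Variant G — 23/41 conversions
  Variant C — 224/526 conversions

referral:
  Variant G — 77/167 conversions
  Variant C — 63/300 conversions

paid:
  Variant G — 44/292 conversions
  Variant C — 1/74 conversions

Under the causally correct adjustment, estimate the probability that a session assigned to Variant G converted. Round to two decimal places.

Variant G is higher inside every traffic source stratum but Variant C is higher in aggregate. Whether to stratify depends on how traffic source relates to the variant.
Here traffic source is a common cause — it drives both which variant a case falls under and the outcome. The crude comparison mixes populations; the stratum-specific rates are the causally relevant ones.
Standardising Variant G to the population traffic source mix: 0.405·23/41 + 0.334·77/167 + 0.261·44/292 = 0.420.

0.42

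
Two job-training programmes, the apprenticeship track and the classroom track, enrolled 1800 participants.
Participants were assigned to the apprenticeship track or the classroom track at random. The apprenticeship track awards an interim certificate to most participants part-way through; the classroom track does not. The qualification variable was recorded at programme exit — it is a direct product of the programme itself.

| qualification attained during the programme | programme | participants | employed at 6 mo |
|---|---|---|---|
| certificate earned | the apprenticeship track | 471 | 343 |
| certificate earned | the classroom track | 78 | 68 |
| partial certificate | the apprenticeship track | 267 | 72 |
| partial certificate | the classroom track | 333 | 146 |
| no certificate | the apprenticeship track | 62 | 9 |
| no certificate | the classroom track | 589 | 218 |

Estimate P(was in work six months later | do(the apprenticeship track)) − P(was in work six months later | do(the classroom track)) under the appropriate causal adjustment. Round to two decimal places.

The distribution of qualification attained during the programme is itself part of what the programme does — it is an intermediate outcome. Holding it fixed would remove that part of the effect; the total effect is the pooled difference.
The causal difference is the pooled difference: 0.530 − 0.432 = +0.098.

+0.10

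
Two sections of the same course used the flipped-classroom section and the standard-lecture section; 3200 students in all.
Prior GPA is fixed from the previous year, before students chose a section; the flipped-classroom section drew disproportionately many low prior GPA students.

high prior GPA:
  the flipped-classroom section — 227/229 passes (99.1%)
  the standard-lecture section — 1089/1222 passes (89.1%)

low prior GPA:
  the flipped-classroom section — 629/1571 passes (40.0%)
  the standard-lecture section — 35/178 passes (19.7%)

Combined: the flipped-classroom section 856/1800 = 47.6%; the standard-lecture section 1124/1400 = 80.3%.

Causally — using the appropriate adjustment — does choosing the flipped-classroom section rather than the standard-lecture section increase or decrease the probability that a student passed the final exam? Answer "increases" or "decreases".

increases

Here prior GPA band is a common cause — it drives both which teaching method a case falls under and the outcome. The crude comparison mixes populations; the stratum-specific rates are the causally relevant ones.
Within each level — high prior GPA: 99.1% vs 89.1%; low prior GPA: 40.0% vs 19.7% — the flipped-classroom section is higher every time.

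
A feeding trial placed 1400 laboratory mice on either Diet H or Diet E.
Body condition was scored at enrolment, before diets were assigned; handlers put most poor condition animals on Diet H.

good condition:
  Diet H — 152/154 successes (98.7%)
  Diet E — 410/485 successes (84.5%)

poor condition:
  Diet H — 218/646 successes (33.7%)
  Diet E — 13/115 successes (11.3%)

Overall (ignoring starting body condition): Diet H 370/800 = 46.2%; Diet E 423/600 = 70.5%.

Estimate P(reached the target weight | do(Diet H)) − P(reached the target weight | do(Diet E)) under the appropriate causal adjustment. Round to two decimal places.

+0.19

The stratified and pooled comparisons disagree (Diet H wins within each starting body condition; Diet E wins overall), so the answer turns on the causal role of starting body condition.
Starting body condition satisfies the back-door criterion: it is not a descendant of the diet, and it blocks the spurious path from diet to outcome. Adjusting for it (i.e., using the within-starting body condition rates) gives the causal effect.
Adjusting over the population distribution of starting body condition: 0.456·(0.987−0.845) + 0.544·(0.337−0.113) = +0.187.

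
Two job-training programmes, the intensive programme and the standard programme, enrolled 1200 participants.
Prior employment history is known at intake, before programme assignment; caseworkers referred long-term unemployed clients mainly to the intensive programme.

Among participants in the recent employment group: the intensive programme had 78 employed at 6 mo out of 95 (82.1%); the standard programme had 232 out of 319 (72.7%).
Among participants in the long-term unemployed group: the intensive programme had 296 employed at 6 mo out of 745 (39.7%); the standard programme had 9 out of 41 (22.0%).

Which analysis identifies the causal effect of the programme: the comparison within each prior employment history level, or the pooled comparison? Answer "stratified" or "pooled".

stratified

The prior employment history-specific comparison favours the intensive programme throughout, but the pooled figures favour the standard programme. The question is whether to condition on prior employment history.
Prior employment history satisfies the back-door criterion: it is not a descendant of the programme, and it blocks the spurious path from programme to outcome. Adjusting for it (i.e., using the within-prior employment history rates) gives the causal effect.
Within each level — recent employment: 82.1% vs 72.7%; long-term unemployed: 39.7% vs 22.0% — the intensive programme is higher every time.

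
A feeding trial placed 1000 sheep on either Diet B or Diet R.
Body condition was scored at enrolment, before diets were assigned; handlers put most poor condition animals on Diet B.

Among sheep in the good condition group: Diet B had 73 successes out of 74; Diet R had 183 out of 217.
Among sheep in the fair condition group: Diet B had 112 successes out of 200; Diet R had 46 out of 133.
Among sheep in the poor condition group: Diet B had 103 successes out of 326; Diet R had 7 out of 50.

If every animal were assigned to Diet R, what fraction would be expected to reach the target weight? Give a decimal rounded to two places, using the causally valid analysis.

The imbalance in starting body condition arose from how sheep were allocated, not from anything the diet did; and starting body condition independently affects the outcome. The pooled gap is confounded — condition on starting body condition.
Standardising Diet R to the population starting body condition mix: 0.291·183/217 + 0.333·46/133 + 0.376·7/50 = 0.413.

0.41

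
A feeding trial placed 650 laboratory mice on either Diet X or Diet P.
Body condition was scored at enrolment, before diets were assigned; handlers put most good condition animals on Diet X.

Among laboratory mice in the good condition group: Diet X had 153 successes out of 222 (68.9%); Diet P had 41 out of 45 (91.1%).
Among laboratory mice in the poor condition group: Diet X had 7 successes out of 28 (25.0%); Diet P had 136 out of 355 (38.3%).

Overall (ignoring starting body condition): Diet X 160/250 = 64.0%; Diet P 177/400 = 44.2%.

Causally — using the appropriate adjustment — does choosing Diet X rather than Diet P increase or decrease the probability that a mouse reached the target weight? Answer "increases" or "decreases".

The imbalance in starting body condition arose from how laboratory mice were allocated, not from anything the diet did; and starting body condition independently affects the outcome. The pooled gap is confounded — condition on starting body condition.
Within each level — good condition: 68.9% vs 91.1%; poor condition: 25.0% vs 38.3% — Diet P is higher every time.

decreases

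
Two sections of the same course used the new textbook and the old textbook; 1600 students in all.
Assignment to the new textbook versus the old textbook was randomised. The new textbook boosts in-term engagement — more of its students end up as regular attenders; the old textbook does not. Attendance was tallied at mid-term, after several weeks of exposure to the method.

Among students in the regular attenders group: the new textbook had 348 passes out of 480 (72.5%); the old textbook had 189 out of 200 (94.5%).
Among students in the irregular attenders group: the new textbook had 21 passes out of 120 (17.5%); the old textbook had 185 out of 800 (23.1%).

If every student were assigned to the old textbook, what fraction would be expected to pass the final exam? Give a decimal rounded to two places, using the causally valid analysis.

0.37

Stratifying would compare teaching methods among students the teaching methods themselves sorted into mid-term attendance groups — a form of selection on an intermediate. The unconditioned pooled rates give the total causal effect.
So P(outcome | do(the old textbook)) is just the pooled rate for the old textbook: 374/1000 = 0.374.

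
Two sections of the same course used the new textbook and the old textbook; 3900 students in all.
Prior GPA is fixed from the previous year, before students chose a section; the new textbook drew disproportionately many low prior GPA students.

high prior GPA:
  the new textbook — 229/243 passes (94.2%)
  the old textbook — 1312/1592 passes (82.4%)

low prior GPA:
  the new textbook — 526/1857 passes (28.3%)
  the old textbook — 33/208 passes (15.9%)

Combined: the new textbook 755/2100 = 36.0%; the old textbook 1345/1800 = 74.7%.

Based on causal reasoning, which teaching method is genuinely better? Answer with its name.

the new textbook

The stratified and pooled comparisons disagree (the new textbook wins within each prior GPA band; the old textbook wins overall), so the answer turns on the causal role of prior GPA band.
Prior GPA band satisfies the back-door criterion: it is not a descendant of the teaching method, and it blocks the spurious path from teaching method to outcome. Adjusting for it (i.e., using the within-prior GPA band rates) gives the causal effect.
Within each level — high prior GPA: 94.2% vs 82.4%; low prior GPA: 28.3% vs 15.9% — the new textbook is higher every time.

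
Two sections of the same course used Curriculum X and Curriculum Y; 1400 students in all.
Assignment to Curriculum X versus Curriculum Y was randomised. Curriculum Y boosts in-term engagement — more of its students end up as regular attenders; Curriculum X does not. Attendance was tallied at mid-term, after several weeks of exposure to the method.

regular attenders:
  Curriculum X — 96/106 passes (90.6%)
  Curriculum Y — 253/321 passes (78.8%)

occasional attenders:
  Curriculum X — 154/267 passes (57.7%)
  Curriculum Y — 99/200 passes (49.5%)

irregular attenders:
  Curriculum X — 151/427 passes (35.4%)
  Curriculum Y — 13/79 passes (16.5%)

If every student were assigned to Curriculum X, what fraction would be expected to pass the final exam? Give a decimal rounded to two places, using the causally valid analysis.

0.50

Within every mid-term attendance level Curriculum X has the higher rate, yet pooled Curriculum Y does — Simpson's reversal.
Mid-term attendance is downstream of the teaching method. One should not condition on a consequence of treatment, so the overall rates are the right comparison.
So P(outcome | do(Curriculum X)) is just the pooled rate for Curriculum X: 401/800 = 0.501.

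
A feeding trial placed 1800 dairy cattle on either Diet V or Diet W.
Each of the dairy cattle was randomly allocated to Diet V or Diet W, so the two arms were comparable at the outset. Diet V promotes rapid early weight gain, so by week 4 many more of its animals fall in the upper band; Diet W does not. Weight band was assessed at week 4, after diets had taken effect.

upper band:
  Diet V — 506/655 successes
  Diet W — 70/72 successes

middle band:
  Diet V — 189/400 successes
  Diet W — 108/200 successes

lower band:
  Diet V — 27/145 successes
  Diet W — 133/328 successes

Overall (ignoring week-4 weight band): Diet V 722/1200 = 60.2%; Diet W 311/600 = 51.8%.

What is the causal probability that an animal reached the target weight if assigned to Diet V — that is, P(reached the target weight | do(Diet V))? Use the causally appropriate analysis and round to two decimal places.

Diet W is higher inside every week-4 weight band stratum but Diet V is higher in aggregate. Whether to stratify depends on how week-4 weight band relates to the diet.
Because the diet influences week-4 weight band, week-4 weight band is a post-treatment mediator, not a confounder. Stratifying on it would bias the estimate; the causal effect is the crude pooled difference.
So P(outcome | do(Diet V)) is just the pooled rate for Diet V: 722/1200 = 0.602.

0.60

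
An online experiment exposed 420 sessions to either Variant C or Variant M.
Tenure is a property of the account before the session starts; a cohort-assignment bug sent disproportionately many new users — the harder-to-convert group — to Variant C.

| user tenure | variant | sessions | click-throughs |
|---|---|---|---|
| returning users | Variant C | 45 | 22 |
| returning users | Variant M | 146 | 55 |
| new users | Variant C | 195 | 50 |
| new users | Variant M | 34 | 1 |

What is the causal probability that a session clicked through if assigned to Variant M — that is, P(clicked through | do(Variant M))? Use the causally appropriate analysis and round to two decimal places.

The stratified and pooled comparisons disagree (Variant C wins within each user tenure; Variant M wins overall), so the answer turns on the causal role of user tenure.
The imbalance in user tenure arose from how sessions were allocated, not from anything the variant did; and user tenure independently affects the outcome. The pooled gap is confounded — condition on user tenure.
Standardising Variant M to the population user tenure mix: 0.455·55/146 + 0.545·1/34 = 0.187.

0.19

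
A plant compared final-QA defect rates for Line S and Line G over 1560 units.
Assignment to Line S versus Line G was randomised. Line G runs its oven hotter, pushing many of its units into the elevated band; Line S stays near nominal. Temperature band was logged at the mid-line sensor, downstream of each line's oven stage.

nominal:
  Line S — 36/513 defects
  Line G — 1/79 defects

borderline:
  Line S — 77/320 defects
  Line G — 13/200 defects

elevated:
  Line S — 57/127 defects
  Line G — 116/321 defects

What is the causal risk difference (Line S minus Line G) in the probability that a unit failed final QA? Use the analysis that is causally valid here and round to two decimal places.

Stratifying would compare lines among units the lines themselves sorted into in-process temperature band groups — a form of selection on an intermediate. The unconditioned pooled rates give the total causal effect.
The causal difference is the pooled difference: 0.177 − 0.217 = -0.040.

-0.04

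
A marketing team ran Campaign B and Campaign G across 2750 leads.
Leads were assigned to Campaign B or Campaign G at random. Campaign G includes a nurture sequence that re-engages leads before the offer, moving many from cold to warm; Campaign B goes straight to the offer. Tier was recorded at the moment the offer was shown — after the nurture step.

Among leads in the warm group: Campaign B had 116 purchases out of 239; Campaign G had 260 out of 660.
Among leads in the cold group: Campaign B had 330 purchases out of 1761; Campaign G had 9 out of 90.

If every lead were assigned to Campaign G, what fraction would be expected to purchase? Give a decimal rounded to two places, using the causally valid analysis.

0.36

Campaign B is higher inside every engagement tier stratum but Campaign G is higher in aggregate. Whether to stratify depends on how engagement tier relates to the campaign.
Stratifying would compare campaigns among leads the campaigns themselves sorted into engagement tier groups — a form of selection on an intermediate. The unconditioned pooled rates give the total causal effect.
So P(outcome | do(Campaign G)) is just the pooled rate for Campaign G: 269/750 = 0.359.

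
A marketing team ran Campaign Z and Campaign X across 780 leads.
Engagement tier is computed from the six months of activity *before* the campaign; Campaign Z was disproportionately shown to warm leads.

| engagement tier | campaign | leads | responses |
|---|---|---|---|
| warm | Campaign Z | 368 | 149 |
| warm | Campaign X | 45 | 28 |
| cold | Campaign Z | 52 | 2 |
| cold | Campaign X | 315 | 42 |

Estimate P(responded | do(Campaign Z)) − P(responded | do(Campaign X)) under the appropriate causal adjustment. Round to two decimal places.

-0.16

The engagement tier-specific comparison favours Campaign X throughout, but the pooled figures favour Campaign Z. The question is whether to condition on engagement tier.
Here engagement tier is a common cause — it drives both which campaign a case falls under and the outcome. The crude comparison mixes populations; the stratum-specific rates are the causally relevant ones.
Adjusting over the population distribution of engagement tier: 0.529·(0.405−0.622) + 0.471·(0.038−0.133) = -0.160.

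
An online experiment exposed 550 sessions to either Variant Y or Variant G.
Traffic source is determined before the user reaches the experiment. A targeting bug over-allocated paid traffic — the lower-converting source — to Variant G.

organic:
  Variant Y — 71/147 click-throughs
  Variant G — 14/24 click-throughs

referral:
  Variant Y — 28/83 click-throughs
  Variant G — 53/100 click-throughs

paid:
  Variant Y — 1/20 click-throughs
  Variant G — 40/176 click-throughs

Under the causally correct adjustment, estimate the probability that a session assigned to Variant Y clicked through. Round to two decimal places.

Since traffic source is a pre-existing factor (not a product of the variant) and it affects the outcome on its own, it is a confounder. The stratified rates, not the pooled rate, identify the causal effect.
Standardising Variant Y to the population traffic source mix: 0.311·71/147 + 0.333·28/83 + 0.356·1/20 = 0.280.

0.28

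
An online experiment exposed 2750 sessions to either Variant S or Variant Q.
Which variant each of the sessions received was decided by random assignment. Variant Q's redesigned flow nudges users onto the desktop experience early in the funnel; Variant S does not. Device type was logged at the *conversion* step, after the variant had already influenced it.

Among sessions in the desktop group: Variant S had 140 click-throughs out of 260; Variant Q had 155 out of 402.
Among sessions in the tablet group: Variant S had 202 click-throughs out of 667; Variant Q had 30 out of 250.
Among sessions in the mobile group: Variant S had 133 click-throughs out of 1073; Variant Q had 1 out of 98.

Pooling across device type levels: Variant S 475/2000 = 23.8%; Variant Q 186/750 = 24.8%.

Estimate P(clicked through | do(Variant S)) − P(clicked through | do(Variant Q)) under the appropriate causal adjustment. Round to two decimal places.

The stratified and pooled comparisons disagree (Variant S wins within each device type; Variant Q wins overall), so the answer turns on the causal role of device type.
Device type is downstream of the variant. One should not condition on a consequence of treatment, so the overall rates are the right comparison.
The causal difference is the pooled difference: 0.237 − 0.248 = -0.011.

-0.01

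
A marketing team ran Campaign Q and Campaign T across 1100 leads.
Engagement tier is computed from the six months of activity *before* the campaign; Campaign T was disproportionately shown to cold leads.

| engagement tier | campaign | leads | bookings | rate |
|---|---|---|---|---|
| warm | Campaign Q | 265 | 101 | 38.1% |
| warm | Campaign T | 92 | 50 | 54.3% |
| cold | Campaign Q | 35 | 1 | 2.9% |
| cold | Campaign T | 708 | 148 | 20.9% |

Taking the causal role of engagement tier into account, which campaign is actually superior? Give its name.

Campaign T

Since engagement tier is a pre-existing factor (not a product of the campaign) and it affects the outcome on its own, it is a confounder. The stratified rates, not the pooled rate, identify the causal effect.
Within each level — warm: 38.1% vs 54.3%; cold: 2.9% vs 20.9% — Campaign T is higher every time.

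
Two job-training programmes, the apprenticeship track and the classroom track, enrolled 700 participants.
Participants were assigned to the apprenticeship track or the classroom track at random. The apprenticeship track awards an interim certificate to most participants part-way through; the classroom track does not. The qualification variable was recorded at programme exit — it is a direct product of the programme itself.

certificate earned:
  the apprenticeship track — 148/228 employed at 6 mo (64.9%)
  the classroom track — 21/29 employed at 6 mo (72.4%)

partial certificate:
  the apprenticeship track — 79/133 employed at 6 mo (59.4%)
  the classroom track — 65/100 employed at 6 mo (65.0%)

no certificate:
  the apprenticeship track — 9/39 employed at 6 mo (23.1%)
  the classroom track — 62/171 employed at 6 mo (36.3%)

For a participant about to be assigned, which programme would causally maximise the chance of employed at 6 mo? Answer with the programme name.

the apprenticeship track

Because the programme influences qualification attained during the programme, qualification attained during the programme is a post-treatment mediator, not a confounder. Stratifying on it would bias the estimate; the causal effect is the crude pooled difference.
Pooled: the apprenticeship track 59.0% vs the classroom track 49.3%; the apprenticeship track is higher overall.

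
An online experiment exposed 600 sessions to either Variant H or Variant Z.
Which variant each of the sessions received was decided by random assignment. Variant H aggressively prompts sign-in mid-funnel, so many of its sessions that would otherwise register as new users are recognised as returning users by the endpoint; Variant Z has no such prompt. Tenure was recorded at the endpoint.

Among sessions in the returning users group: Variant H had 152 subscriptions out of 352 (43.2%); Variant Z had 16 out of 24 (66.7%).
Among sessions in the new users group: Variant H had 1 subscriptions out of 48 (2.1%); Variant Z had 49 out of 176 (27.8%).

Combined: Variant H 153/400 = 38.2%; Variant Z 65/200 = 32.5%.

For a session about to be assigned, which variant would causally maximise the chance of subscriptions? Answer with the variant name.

Stratifying would compare variants among sessions the variants themselves sorted into user tenure groups — a form of selection on an intermediate. The unconditioned pooled rates give the total causal effect.
Pooled: Variant H 38.2% vs Variant Z 32.5%; Variant H is higher overall.

Variant H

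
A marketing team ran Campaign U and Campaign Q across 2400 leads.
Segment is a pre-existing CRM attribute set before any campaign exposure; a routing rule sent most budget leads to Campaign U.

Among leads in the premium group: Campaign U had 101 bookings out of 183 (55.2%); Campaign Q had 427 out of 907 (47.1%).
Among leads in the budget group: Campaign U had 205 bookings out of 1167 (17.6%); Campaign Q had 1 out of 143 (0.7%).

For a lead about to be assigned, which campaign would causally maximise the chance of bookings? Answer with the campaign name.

Within every customer segment level Campaign U has the higher rate, yet pooled Campaign Q does — Simpson's reversal.
Since customer segment is a pre-existing factor (not a product of the campaign) and it affects the outcome on its own, it is a confounder. The stratified rates, not the pooled rate, identify the causal effect.
Within each level — premium: 55.2% vs 47.1%; budget: 17.6% vs 0.7% — Campaign U is higher every time.

Campaign U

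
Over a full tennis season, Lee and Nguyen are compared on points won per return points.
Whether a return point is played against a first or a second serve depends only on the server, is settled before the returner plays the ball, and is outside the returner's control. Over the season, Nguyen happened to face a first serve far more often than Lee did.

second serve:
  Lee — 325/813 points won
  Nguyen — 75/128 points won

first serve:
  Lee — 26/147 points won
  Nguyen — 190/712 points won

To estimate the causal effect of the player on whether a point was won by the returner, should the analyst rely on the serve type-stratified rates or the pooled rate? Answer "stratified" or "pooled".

stratified

Nothing the player does changes serve type; the imbalance is an allocation artefact. With serve type also predicting the outcome, the pooled figure is confounded, and the within-stratum comparison is the causal one.
Within each level — second serve: 40.0% vs 58.6%; first serve: 17.7% vs 26.7% — Nguyen is higher every time.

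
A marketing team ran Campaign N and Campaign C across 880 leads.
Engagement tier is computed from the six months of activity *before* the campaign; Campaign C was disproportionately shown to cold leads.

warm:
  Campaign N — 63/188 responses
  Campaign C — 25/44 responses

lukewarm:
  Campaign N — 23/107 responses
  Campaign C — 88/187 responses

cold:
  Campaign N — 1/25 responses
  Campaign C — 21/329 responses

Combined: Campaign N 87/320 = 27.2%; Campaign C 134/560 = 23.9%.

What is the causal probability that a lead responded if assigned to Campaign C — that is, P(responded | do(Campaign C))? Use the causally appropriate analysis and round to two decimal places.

Within every engagement tier level Campaign C has the higher rate, yet pooled Campaign N does — Simpson's reversal.
Engagement tier is set before the campaign has any effect — it is not caused by the campaign — and it independently drives the outcome. That makes it a confounder, so the causal comparison is within engagement tier levels.
Standardising Campaign C to the population engagement tier mix: 0.264·25/44 + 0.334·88/187 + 0.402·21/329 = 0.333.

0.33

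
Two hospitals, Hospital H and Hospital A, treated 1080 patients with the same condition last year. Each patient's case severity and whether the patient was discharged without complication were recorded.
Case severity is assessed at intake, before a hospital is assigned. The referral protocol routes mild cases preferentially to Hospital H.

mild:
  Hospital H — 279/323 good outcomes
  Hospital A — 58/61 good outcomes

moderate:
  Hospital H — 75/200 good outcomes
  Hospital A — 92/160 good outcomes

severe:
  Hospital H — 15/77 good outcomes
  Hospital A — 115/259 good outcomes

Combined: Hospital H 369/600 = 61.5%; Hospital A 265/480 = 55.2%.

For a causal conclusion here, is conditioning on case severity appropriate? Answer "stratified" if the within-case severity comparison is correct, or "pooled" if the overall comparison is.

stratified

Within every case severity level Hospital A has the higher rate, yet pooled Hospital H does — Simpson's reversal.
Since case severity is a pre-existing factor (not a product of the hospital) and it affects the outcome on its own, it is a confounder. The stratified rates, not the pooled rate, identify the causal effect.
Within each level — mild: 86.4% vs 95.1%; moderate: 37.5% vs 57.5%; severe: 19.5% vs 44.4% — Hospital A is higher every time.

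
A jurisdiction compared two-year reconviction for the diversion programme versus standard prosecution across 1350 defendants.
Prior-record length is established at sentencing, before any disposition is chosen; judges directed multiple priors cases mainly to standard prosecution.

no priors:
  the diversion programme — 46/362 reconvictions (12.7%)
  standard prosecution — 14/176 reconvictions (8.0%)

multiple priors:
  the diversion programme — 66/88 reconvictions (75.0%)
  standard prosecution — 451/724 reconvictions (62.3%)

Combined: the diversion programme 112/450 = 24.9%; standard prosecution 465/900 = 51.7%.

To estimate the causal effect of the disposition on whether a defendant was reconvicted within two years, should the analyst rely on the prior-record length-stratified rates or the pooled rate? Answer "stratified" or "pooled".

The stratified and pooled comparisons disagree (standard prosecution wins within each prior-record length; the diversion programme wins overall), so the answer turns on the causal role of prior-record length.
Nothing the disposition does changes prior-record length; the imbalance is an allocation artefact. With prior-record length also predicting the outcome, the pooled figure is confounded, and the within-stratum comparison is the causal one.
Within each level — no priors: 12.7% vs 8.0%; multiple priors: 75.0% vs 62.3% — standard prosecution is lower every time.

stratified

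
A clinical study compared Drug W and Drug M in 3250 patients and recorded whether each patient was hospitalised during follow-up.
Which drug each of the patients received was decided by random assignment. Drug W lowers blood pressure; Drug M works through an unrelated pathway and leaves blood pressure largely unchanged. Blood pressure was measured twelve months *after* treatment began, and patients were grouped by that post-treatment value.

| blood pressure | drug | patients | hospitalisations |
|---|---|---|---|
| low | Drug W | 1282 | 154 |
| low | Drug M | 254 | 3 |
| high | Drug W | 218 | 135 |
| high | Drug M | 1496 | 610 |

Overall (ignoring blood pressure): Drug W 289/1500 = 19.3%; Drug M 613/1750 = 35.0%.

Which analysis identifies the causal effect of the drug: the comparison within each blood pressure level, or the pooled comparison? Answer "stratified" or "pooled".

Because the drug influences blood pressure, blood pressure is a post-treatment mediator, not a confounder. Stratifying on it would bias the estimate; the causal effect is the crude pooled difference.
Pooled: Drug W 19.3% vs Drug M 35.0%; Drug W is lower overall.

pooled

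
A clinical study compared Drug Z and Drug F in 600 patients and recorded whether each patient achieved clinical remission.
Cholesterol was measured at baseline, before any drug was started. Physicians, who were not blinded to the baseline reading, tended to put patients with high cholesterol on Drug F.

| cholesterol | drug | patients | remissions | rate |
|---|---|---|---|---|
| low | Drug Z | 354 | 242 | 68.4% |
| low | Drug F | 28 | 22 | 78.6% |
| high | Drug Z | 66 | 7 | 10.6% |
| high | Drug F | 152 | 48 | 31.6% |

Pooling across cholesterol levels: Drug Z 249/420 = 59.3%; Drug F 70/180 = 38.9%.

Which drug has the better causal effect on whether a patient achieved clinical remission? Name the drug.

Within every cholesterol level Drug F has the higher rate, yet pooled Drug Z does — Simpson's reversal.
Cholesterol is set before the drug has any effect — it is not caused by the drug — and it independently drives the outcome. That makes it a confounder, so the causal comparison is within cholesterol levels.
Within each level — low: 68.4% vs 78.6%; high: 10.6% vs 31.6% — Drug F is higher every time.

Drug F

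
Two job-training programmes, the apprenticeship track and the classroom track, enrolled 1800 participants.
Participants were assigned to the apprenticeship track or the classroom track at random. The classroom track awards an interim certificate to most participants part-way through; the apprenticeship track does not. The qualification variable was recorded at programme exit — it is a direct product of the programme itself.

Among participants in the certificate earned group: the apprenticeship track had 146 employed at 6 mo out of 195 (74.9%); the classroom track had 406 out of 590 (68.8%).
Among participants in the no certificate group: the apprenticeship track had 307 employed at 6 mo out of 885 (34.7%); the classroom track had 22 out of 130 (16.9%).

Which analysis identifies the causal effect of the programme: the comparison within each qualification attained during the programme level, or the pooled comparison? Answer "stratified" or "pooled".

pooled

Qualification attained during the programme lies on the pathway programme → qualification attained during the programme → outcome, so adjusting for it blocks the indirect effect. For the total causal effect of programme, use the unadjusted pooled rates.
Pooled: the apprenticeship track 41.9% vs the classroom track 59.4%; the classroom track is higher overall.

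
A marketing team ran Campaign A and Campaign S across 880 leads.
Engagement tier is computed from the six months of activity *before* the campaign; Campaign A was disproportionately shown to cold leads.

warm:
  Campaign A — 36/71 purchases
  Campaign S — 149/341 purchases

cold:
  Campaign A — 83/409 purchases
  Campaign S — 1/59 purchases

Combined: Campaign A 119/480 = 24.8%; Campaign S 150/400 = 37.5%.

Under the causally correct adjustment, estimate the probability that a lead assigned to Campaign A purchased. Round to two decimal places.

Campaign A is higher inside every engagement tier stratum but Campaign S is higher in aggregate. Whether to stratify depends on how engagement tier relates to the campaign.
Engagement tier is set before the campaign has any effect — it is not caused by the campaign — and it independently drives the outcome. That makes it a confounder, so the causal comparison is within engagement tier levels.
Standardising Campaign A to the population engagement tier mix: 0.468·36/71 + 0.532·83/409 = 0.345.

0.35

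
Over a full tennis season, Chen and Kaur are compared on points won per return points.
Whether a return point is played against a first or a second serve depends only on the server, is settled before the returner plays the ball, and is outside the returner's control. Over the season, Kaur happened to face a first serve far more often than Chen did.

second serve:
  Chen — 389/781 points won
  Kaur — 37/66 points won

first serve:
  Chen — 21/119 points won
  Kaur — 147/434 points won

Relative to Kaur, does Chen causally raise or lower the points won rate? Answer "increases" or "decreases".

decreases

Within every serve type level Kaur has the higher rate, yet pooled Chen does — Simpson's reversal.
Serve type satisfies the back-door criterion: it is not a descendant of the player, and it blocks the spurious path from player to outcome. Adjusting for it (i.e., using the within-serve type rates) gives the causal effect.
Within each level — second serve: 49.8% vs 56.1%; first serve: 17.6% vs 33.9% — Kaur is higher every time.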